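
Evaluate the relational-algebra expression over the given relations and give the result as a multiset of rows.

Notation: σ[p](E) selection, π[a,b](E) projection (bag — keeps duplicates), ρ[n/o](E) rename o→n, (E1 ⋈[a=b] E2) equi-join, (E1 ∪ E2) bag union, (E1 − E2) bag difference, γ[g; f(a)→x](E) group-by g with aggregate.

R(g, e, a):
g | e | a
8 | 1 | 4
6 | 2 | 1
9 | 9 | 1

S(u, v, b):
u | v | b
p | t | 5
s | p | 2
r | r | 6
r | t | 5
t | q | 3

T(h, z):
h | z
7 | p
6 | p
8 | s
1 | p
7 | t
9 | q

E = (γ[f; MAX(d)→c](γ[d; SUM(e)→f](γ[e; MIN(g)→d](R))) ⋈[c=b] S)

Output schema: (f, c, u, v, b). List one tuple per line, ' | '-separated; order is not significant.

Stepwise |·|:
  R → 3
  γ[e; MIN(g)→d](R) → 3
  γ[d; SUM(e)→f](γ[e; MIN(g)→d](R)) → 3
  γ[f; MAX(d)→c](γ[d; SUM(e)→f](γ[e; MIN(g)→d](R))) → 3
  S → 5
  (γ[f; MAX(d)→c](γ[d; SUM(e)→f](γ[e; MIN(g)→d](R))) ⋈[c=b] S) → 1

== RESULT ==
f | c | u | v | b
2 | 6 | r | r | 6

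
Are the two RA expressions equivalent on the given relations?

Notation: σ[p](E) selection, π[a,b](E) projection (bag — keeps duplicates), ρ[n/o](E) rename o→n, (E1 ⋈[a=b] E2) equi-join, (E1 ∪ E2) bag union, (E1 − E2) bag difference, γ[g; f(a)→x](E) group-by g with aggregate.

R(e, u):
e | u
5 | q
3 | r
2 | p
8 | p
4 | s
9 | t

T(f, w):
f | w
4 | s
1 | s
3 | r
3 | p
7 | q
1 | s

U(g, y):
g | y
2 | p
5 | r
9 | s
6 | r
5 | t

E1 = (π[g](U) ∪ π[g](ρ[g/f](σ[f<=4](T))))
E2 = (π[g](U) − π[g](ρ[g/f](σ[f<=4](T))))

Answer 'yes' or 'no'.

E1 stepwise |·|:
  U → 5
  π[g](U) → 5
  T → 6
  σ[f<=4](T) → 5
  ρ[g/f](σ[f<=4](T)) → 5
  π[g](ρ[g/f](σ[f<=4](T))) → 5
  (π[g](U) ∪ π[g](ρ[g/f](σ[f<=4](T)))) → 10
E2 stepwise |·|:
  U → 5
  π[g](U) → 5
  T → 6
  σ[f<=4](T) → 5
  ρ[g/f](σ[f<=4](T)) → 5
  π[g](ρ[g/f](σ[f<=4](T))) → 5
  (π[g](U) − π[g](ρ[g/f](σ[f<=4](T)))) → 5

E1 result:
g
1
1
2
3
3
4
5
5
6
9
E2 result:
g
2
5
5
6
9
Witness: (4,) appears 1× in E1 but 0× in E2.

no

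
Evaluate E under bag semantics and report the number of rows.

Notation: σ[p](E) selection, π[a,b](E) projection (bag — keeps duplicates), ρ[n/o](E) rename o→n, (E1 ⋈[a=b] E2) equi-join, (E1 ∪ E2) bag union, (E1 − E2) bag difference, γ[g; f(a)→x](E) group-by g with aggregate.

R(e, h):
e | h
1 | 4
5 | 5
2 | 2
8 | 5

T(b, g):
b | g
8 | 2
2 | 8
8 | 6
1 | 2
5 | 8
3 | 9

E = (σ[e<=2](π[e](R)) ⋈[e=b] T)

Row counts bottom-up:
  R → 4
  π[e](R) → 4
  σ[e<=2](π[e](R)) → 2
  T → 6
  (σ[e<=2](π[e](R)) ⋈[e=b] T) → 2

|E| = 2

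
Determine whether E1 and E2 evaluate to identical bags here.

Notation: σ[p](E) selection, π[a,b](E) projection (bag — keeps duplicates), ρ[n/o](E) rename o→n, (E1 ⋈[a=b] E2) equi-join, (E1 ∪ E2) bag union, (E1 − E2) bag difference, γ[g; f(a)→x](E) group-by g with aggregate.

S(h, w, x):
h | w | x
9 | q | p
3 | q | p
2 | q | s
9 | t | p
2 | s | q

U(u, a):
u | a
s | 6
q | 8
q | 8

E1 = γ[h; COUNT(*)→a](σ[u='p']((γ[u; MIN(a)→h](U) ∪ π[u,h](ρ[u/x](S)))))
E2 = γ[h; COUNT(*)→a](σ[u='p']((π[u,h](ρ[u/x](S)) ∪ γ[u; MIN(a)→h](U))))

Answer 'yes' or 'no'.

E1 stepwise |·|:
  U → 3
  γ[u; MIN(a)→h](U) → 2
  S → 5
  ρ[u/x](S) → 5
  π[u,h](ρ[u/x](S)) → 5
  (γ[u; MIN(a)→h](U) ∪ π[u,h](ρ[u/x](S))) → 7
  σ[u='p']((γ[u; MIN(a)→h](U) ∪ π[u,h](ρ[u/x](S)))) → 3
  γ[h; COUNT(*)→a](σ[u='p']((γ[u; MIN(a)→h](U) ∪ π[u,h](ρ[u/x](S))))) → 2
E2 stepwise |·|:
  S → 5
  ρ[u/x](S) → 5
  π[u,h](ρ[u/x](S)) → 5
  U → 3
  γ[u; MIN(a)→h](U) → 2
  (π[u,h](ρ[u/x](S)) ∪ γ[u; MIN(a)→h](U)) → 7
  σ[u='p']((π[u,h](ρ[u/x](S)) ∪ γ[u; MIN(a)→h](U))) → 3
  γ[h; COUNT(*)→a](σ[u='p']((π[u,h](ρ[u/x](S)) ∪ γ[u; MIN(a)→h](U)))) → 2

E1 and E2 produce the same multiset:
h | a
3 | 1
9 | 2

yes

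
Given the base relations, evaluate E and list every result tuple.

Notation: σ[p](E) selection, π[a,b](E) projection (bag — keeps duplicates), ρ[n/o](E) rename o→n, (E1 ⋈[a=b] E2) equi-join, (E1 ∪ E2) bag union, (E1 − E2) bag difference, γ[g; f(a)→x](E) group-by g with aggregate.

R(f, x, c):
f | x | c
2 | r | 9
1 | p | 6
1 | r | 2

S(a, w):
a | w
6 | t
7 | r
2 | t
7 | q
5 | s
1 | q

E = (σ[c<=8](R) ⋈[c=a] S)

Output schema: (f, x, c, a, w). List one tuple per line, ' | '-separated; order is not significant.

Subexpression sizes:
  R → 3
  σ[c<=8](R) → 2
  S → 6
  (σ[c<=8](R) ⋈[c=a] S) → 2

== RESULT ==
f | x | c | a | w
1 | p | 6 | 6 | t
1 | r | 2 | 2 | t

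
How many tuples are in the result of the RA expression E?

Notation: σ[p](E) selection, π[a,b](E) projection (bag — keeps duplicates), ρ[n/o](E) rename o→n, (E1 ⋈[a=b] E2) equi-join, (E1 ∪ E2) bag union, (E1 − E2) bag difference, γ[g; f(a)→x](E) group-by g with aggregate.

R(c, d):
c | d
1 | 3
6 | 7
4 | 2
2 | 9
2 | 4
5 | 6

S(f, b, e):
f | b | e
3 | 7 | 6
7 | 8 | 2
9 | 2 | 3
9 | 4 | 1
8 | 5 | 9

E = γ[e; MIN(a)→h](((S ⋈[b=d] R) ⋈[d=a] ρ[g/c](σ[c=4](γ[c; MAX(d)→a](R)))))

Row counts bottom-up:
  S → 5
  R → 6
  (S ⋈[b=d] R) → 3
  R → 6
  γ[c; MAX(d)→a](R) → 5
  σ[c=4](γ[c; MAX(d)→a](R)) → 1
  ρ[g/c](σ[c=4](γ[c; MAX(d)→a](R))) → 1
  ((S ⋈[b=d] R) ⋈[d=a] ρ[g/c](σ[c=4](γ[c; MAX(d)→a](R)))) → 1
  γ[e; MIN(a)→h](((S ⋈[b=d] R) ⋈[d=a] ρ[g/c](σ[c=4](γ[c; MAX(d)→a](R))))) → 1

|E| = 1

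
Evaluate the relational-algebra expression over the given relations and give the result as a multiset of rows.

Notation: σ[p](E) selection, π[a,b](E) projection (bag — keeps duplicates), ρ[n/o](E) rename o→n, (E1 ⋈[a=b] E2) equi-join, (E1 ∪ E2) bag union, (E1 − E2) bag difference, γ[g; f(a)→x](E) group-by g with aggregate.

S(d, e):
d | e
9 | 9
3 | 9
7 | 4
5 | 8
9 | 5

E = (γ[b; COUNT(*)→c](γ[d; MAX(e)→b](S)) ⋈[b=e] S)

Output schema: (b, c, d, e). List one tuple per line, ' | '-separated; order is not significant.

Per-node cardinality:
  S → 5
  γ[d; MAX(e)→b](S) → 4
  γ[b; COUNT(*)→c](γ[d; MAX(e)→b](S)) → 3
  S → 5
  (γ[b; COUNT(*)→c](γ[d; MAX(e)→b](S)) ⋈[b=e] S) → 4

== RESULT ==
b | c | d | e
4 | 1 | 7 | 4
8 | 1 | 5 | 8
9 | 2 | 3 | 9
9 | 2 | 9 | 9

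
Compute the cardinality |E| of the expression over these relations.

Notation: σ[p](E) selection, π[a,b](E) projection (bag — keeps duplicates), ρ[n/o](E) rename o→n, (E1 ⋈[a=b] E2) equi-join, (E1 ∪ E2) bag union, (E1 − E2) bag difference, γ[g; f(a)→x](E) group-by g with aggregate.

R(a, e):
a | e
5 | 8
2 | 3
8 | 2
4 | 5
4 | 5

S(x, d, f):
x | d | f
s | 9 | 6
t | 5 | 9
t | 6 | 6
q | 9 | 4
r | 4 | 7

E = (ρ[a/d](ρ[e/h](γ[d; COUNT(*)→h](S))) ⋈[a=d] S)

Stepwise |·|:
  S → 5
  γ[d; COUNT(*)→h](S) → 4
  ρ[e/h](γ[d; COUNT(*)→h](S)) → 4
  ρ[a/d](ρ[e/h](γ[d; COUNT(*)→h](S))) → 4
  S → 5
  (ρ[a/d](ρ[e/h](γ[d; COUNT(*)→h](S))) ⋈[a=d] S) → 5

|E| = 5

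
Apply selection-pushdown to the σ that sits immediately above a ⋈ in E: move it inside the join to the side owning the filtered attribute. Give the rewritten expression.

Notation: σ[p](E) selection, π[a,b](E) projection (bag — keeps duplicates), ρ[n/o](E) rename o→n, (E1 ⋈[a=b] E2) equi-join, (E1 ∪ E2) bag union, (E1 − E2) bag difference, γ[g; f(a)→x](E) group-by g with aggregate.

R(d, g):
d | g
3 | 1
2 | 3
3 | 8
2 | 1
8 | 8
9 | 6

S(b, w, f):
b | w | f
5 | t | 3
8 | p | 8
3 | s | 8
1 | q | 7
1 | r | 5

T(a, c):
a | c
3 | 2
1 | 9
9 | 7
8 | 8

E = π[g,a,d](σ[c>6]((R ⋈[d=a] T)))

σ filters on c, owned by the right side.
E' = π[g,a,d]((R ⋈[d=a] σ[c>6](T)))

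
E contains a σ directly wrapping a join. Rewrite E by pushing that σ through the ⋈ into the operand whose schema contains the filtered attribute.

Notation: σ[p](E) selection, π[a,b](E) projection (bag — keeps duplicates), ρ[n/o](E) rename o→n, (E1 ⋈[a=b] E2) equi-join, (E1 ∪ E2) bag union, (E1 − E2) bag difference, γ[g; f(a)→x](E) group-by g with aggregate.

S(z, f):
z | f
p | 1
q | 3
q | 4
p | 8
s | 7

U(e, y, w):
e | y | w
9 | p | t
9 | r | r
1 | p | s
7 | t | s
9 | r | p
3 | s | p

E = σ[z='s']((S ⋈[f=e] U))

σ filters on z, owned by the left side.
E' = (σ[z='s'](S) ⋈[f=e] U)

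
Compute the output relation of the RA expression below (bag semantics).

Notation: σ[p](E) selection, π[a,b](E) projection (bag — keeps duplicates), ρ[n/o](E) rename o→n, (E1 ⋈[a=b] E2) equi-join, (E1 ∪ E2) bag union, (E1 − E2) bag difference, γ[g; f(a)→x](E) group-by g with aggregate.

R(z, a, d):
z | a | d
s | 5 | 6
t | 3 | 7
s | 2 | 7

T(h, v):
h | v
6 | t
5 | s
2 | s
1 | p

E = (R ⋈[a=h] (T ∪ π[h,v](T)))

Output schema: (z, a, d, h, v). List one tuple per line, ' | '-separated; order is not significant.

Subexpression sizes:
  R → 3
  T → 4
  T → 4
  π[h,v](T) → 4
  (T ∪ π[h,v](T)) → 8
  (R ⋈[a=h] (T ∪ π[h,v](T))) → 4

== RESULT ==
z | a | d | h | v
s | 2 | 7 | 2 | s
s | 2 | 7 | 2 | s
s | 5 | 6 | 5 | s
s | 5 | 6 | 5 | s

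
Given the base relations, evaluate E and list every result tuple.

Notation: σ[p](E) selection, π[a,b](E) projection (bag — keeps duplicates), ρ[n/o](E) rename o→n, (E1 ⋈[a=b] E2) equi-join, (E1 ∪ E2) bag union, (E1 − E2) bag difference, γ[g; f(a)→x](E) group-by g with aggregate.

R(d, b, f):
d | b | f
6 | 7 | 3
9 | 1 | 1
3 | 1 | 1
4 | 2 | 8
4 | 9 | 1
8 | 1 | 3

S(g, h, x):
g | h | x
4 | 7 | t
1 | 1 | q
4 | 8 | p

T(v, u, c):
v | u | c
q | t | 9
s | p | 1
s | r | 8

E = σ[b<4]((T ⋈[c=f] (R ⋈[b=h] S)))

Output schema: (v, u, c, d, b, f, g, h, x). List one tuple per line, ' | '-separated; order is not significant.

Per-node cardinality:
  T → 3
  R → 6
  S → 3
  (R ⋈[b=h] S) → 4
  (T ⋈[c=f] (R ⋈[b=h] S)) → 2
  σ[b<4]((T ⋈[c=f] (R ⋈[b=h] S))) → 2

== RESULT ==
v | u | c | d | b | f | g | h | x
s | p | 1 | 3 | 1 | 1 | 1 | 1 | q
s | p | 1 | 9 | 1 | 1 | 1 | 1 | q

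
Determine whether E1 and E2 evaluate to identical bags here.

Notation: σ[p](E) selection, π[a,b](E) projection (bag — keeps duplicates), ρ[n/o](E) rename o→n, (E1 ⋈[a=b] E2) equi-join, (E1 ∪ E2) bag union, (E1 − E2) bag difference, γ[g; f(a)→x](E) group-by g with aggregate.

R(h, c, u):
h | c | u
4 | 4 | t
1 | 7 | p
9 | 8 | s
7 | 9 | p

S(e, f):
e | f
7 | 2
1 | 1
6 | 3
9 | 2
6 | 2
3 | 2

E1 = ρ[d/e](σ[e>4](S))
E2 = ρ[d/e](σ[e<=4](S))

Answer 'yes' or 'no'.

E1 stepwise |·|:
  S → 6
  σ[e>4](S) → 4
  ρ[d/e](σ[e>4](S)) → 4
E2 stepwise |·|:
  S → 6
  σ[e<=4](S) → 2
  ρ[d/e](σ[e<=4](S)) → 2

E1 result:
d | f
6 | 2
6 | 3
7 | 2
9 | 2
E2 result:
d | f
1 | 1
3 | 2
Witness: (6, 2) appears 1× in E1 but 0× in E2.

no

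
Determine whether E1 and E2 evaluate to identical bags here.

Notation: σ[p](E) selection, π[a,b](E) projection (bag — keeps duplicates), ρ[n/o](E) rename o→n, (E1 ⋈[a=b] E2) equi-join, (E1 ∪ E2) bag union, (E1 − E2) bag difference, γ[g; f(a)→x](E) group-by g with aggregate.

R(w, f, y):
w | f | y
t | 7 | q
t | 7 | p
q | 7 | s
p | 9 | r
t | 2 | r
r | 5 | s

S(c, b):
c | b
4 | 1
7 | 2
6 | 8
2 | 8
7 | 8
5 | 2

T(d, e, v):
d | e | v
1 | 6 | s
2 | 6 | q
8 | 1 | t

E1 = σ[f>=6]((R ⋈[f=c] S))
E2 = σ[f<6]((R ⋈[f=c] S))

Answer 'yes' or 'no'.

E1 per-node cardinality:
  R → 6
  S → 6
  (R ⋈[f=c] S) → 8
  σ[f>=6]((R ⋈[f=c] S)) → 6
E2 per-node cardinality:
  R → 6
  S → 6
  (R ⋈[f=c] S) → 8
  σ[f<6]((R ⋈[f=c] S)) → 2

E1 result:
w | f | y | c | b
q | 7 | s | 7 | 2
q | 7 | s | 7 | 8
t | 7 | p | 7 | 2
t | 7 | p | 7 | 8
t | 7 | q | 7 | 2
t | 7 | q | 7 | 8
E2 result:
w | f | y | c | b
r | 5 | s | 5 | 2
t | 2 | r | 2 | 8
Witness: ('q', 7, 's', 7, 8) appears 1× in E1 but 0× in E2.

no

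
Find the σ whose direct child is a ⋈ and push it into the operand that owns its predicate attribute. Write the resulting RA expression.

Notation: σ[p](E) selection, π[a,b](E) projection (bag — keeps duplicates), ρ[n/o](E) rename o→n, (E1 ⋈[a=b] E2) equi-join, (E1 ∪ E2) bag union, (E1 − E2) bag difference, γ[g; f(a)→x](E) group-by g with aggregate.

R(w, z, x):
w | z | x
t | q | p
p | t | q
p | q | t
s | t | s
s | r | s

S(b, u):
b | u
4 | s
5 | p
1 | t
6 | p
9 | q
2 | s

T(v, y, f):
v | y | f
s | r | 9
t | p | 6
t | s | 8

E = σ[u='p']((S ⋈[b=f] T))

σ filters on u, owned by the left side.
E' = (σ[u='p'](S) ⋈[b=f] T)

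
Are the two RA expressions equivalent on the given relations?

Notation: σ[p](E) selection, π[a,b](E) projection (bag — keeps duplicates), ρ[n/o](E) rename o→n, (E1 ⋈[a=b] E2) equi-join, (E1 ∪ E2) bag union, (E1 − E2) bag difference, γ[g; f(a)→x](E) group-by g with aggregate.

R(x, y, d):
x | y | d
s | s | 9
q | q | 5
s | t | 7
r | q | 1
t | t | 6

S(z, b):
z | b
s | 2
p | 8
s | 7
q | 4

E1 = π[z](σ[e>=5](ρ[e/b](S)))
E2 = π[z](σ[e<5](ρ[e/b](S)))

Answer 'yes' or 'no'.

E1 per-node cardinality:
  S → 4
  ρ[e/b](S) → 4
  σ[e>=5](ρ[e/b](S)) → 2
  π[z](σ[e>=5](ρ[e/b](S))) → 2
E2 per-node cardinality:
  S → 4
  ρ[e/b](S) → 4
  σ[e<5](ρ[e/b](S)) → 2
  π[z](σ[e<5](ρ[e/b](S))) → 2

E1 result:
z
p
s
E2 result:
z
q
s
Witness: ('p',) appears 1× in E1 but 0× in E2.

no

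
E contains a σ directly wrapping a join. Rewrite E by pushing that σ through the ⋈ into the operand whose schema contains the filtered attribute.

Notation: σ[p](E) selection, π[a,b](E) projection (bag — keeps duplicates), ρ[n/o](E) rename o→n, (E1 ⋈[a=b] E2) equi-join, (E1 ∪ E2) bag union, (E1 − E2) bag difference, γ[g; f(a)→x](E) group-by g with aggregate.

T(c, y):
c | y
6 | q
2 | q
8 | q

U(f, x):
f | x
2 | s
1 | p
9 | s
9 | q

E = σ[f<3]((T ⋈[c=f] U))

σ filters on f, owned by the right side.
E' = (T ⋈[c=f] σ[f<3](U))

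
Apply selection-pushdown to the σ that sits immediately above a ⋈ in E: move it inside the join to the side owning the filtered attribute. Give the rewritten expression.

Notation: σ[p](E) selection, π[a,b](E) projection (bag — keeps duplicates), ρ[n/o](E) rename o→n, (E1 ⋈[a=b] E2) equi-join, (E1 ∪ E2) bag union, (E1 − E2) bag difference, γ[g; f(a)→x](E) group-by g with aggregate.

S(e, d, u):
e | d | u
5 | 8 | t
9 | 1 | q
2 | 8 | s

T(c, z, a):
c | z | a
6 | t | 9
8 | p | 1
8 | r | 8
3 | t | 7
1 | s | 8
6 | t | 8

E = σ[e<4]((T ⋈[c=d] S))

σ filters on e, owned by the right side.
E' = (T ⋈[c=d] σ[e<4](S))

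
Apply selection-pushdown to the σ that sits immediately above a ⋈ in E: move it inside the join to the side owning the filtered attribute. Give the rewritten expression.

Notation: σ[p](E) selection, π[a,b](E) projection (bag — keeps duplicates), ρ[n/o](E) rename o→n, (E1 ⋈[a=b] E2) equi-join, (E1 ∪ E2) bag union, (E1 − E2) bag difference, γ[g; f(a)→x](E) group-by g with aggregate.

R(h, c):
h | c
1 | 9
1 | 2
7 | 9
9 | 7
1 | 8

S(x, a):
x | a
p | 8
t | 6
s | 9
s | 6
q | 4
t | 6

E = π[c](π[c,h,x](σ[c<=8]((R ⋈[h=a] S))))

σ filters on c, owned by the left side.
E' = π[c](π[c,h,x]((σ[c<=8](R) ⋈[h=a] S)))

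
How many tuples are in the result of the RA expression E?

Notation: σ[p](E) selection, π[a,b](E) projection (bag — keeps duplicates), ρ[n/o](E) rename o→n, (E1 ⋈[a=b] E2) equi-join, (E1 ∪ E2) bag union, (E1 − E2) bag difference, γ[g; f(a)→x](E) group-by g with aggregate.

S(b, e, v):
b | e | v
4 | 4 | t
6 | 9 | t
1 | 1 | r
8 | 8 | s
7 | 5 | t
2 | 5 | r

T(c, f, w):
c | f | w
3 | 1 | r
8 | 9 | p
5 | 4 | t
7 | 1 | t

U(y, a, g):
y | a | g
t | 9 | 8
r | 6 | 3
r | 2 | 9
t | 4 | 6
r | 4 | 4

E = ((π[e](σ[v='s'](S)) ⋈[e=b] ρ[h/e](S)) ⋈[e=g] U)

Per-node cardinality:
  S → 6
  σ[v='s'](S) → 1
  π[e](σ[v='s'](S)) → 1
  S → 6
  ρ[h/e](S) → 6
  (π[e](σ[v='s'](S)) ⋈[e=b] ρ[h/e](S)) → 1
  U → 5
  ((π[e](σ[v='s'](S)) ⋈[e=b] ρ[h/e](S)) ⋈[e=g] U) → 1

|E| = 1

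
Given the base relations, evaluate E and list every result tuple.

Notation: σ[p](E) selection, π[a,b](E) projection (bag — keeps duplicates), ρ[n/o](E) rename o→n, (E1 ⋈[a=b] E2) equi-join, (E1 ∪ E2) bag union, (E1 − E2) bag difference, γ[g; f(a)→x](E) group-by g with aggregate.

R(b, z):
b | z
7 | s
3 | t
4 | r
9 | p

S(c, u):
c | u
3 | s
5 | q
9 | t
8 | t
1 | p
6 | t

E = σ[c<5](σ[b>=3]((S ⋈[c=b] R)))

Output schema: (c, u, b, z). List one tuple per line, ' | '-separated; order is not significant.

Stepwise |·|:
  S → 6
  R → 4
  (S ⋈[c=b] R) → 2
  σ[b>=3]((S ⋈[c=b] R)) → 2
  σ[c<5](σ[b>=3]((S ⋈[c=b] R))) → 1

== RESULT ==
c | u | b | z
3 | s | 3 | t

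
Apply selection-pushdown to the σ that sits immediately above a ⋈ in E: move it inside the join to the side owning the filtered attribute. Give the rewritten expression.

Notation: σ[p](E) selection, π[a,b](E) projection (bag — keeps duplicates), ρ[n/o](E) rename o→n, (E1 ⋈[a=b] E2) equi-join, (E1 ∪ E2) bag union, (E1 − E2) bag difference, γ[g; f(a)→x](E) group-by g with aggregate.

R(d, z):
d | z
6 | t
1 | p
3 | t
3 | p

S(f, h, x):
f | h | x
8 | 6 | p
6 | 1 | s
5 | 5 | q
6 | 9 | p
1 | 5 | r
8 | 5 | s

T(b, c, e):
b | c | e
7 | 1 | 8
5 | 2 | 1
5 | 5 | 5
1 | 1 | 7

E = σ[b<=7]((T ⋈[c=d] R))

σ filters on b, owned by the left side.
E' = (σ[b<=7](T) ⋈[c=d] R)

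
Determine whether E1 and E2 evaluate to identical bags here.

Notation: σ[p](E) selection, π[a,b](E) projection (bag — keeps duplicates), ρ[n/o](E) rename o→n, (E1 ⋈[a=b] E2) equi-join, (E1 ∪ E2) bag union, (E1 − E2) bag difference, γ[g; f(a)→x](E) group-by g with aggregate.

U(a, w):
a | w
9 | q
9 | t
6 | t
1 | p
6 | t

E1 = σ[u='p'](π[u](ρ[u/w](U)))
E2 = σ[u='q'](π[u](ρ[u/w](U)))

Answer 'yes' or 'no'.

E1 subexpression sizes:
  U → 5
  ρ[u/w](U) → 5
  π[u](ρ[u/w](U)) → 5
  σ[u='p'](π[u](ρ[u/w](U))) → 1
E2 subexpression sizes:
  U → 5
  ρ[u/w](U) → 5
  π[u](ρ[u/w](U)) → 5
  σ[u='q'](π[u](ρ[u/w](U))) → 1

E1 result:
u
p
E2 result:
u
q
Witness: ('p',) appears 1× in E1 but 0× in E2.

no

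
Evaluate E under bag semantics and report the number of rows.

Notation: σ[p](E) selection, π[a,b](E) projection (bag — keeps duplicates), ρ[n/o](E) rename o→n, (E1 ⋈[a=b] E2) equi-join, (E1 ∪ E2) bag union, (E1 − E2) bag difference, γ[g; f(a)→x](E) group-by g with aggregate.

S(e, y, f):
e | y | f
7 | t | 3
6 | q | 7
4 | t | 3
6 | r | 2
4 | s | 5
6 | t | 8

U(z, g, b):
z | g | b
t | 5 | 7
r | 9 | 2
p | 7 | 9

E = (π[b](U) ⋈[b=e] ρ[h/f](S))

Subexpression sizes:
  U → 3
  π[b](U) → 3
  S → 6
  ρ[h/f](S) → 6
  (π[b](U) ⋈[b=e] ρ[h/f](S)) → 1

|E| = 1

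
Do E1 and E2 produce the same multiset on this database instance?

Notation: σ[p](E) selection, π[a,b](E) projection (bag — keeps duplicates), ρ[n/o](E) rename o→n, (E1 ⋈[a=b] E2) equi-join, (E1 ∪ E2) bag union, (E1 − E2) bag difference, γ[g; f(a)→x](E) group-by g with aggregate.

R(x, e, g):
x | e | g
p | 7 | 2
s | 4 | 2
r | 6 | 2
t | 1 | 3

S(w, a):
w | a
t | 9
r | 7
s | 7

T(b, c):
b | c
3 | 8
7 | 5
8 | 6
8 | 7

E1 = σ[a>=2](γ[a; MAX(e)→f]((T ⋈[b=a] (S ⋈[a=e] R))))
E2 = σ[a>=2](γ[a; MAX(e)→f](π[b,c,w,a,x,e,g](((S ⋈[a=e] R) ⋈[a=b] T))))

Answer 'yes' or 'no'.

E1 row counts bottom-up:
  T → 4
  S → 3
  R → 4
  (S ⋈[a=e] R) → 2
  (T ⋈[b=a] (S ⋈[a=e] R)) → 2
  γ[a; MAX(e)→f]((T ⋈[b=a] (S ⋈[a=e] R))) → 1
  σ[a>=2](γ[a; MAX(e)→f]((T ⋈[b=a] (S ⋈[a=e] R)))) → 1
E2 row counts bottom-up:
  S → 3
  R → 4
  (S ⋈[a=e] R) → 2
  T → 4
  ((S ⋈[a=e] R) ⋈[a=b] T) → 2
  π[b,c,w,a,x,e,g](((S ⋈[a=e] R) ⋈[a=b] T)) → 2
  γ[a; MAX(e)→f](π[b,c,w,a,x,e,g](((S ⋈[a=e] R) ⋈[a=b] T))) → 1
  σ[a>=2](γ[a; MAX(e)→f](π[b,c,w,a,x,e,g](((S ⋈[a=e] R) ⋈[a=b] T)))) → 1

E1 and E2 produce the same multiset:
a | f
7 | 7

yes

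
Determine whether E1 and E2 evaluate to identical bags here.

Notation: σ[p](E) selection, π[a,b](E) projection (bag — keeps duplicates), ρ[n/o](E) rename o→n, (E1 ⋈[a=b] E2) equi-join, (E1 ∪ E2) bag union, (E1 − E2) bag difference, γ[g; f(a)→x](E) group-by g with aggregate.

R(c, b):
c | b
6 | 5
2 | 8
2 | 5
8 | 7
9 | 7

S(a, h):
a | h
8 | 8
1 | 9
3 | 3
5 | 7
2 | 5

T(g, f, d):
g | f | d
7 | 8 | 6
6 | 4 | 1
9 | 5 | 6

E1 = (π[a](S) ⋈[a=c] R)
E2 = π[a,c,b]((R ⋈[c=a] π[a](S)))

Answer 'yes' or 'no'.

E1 per-node cardinality:
  S → 5
  π[a](S) → 5
  R → 5
  (π[a](S) ⋈[a=c] R) → 3
E2 per-node cardinality:
  R → 5
  S → 5
  π[a](S) → 5
  (R ⋈[c=a] π[a](S)) → 3
  π[a,c,b]((R ⋈[c=a] π[a](S))) → 3

E1 and E2 produce the same multiset:
a | c | b
2 | 2 | 5
2 | 2 | 8
8 | 8 | 7

yes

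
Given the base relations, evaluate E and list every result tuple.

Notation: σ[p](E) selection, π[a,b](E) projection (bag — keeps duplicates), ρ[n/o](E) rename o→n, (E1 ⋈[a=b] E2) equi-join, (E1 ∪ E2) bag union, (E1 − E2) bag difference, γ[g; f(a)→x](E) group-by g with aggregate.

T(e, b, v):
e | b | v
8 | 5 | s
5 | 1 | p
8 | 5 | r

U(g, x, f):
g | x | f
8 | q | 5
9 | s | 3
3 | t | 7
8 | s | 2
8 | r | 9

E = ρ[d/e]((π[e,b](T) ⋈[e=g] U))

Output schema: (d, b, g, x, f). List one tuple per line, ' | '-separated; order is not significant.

Per-node cardinality:
  T → 3
  π[e,b](T) → 3
  U → 5
  (π[e,b](T) ⋈[e=g] U) → 6
  ρ[d/e]((π[e,b](T) ⋈[e=g] U)) → 6

== RESULT ==
d | b | g | x | f
8 | 5 | 8 | q | 5
8 | 5 | 8 | q | 5
8 | 5 | 8 | r | 9
8 | 5 | 8 | r | 9
8 | 5 | 8 | s | 2
8 | 5 | 8 | s | 2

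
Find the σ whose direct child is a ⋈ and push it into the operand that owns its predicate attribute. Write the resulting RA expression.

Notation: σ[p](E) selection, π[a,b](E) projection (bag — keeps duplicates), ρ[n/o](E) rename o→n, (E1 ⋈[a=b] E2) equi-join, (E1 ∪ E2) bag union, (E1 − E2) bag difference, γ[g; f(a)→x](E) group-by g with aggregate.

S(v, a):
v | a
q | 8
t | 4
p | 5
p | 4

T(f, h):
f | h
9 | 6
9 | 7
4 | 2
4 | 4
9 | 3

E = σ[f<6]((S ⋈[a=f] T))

σ filters on f, owned by the right side.
E' = (S ⋈[a=f] σ[f<6](T))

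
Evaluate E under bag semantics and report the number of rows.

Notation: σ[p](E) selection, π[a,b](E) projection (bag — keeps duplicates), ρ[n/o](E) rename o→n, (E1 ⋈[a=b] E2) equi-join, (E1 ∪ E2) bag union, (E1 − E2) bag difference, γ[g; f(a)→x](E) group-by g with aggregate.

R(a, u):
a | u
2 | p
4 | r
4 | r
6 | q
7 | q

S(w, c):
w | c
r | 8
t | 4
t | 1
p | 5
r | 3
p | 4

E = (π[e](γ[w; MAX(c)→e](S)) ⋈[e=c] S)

Per-node cardinality:
  S → 6
  γ[w; MAX(c)→e](S) → 3
  π[e](γ[w; MAX(c)→e](S)) → 3
  S → 6
  (π[e](γ[w; MAX(c)→e](S)) ⋈[e=c] S) → 4

|E| = 4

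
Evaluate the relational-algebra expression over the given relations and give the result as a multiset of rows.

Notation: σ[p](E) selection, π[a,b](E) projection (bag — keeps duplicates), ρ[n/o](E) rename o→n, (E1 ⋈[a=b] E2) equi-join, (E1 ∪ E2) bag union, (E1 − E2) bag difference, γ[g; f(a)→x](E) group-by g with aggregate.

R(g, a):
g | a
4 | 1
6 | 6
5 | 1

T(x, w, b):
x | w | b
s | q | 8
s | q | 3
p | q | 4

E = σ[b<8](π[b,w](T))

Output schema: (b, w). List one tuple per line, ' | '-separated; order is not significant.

Per-node cardinality:
  T → 3
  π[b,w](T) → 3
  σ[b<8](π[b,w](T)) → 2

== RESULT ==
b | w
3 | q
4 | q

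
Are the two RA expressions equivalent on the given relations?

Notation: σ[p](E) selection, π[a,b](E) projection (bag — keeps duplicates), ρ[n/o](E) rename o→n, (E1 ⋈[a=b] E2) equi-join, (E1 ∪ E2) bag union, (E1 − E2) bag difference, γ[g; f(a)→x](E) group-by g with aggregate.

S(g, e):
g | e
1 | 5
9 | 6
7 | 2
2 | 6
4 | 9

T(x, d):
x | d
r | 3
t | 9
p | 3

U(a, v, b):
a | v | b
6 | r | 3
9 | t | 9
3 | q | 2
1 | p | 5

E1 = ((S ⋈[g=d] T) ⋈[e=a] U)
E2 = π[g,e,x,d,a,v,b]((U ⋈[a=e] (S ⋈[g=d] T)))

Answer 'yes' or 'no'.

E1 per-node cardinality:
  S → 5
  T → 3
  (S ⋈[g=d] T) → 1
  U → 4
  ((S ⋈[g=d] T) ⋈[e=a] U) → 1
E2 per-node cardinality:
  U → 4
  S → 5
  T → 3
  (S ⋈[g=d] T) → 1
  (U ⋈[a=e] (S ⋈[g=d] T)) → 1
  π[g,e,x,d,a,v,b]((U ⋈[a=e] (S ⋈[g=d] T))) → 1

E1 and E2 produce the same multiset:
g | e | x | d | a | v | b
9 | 6 | t | 9 | 6 | r | 3

yes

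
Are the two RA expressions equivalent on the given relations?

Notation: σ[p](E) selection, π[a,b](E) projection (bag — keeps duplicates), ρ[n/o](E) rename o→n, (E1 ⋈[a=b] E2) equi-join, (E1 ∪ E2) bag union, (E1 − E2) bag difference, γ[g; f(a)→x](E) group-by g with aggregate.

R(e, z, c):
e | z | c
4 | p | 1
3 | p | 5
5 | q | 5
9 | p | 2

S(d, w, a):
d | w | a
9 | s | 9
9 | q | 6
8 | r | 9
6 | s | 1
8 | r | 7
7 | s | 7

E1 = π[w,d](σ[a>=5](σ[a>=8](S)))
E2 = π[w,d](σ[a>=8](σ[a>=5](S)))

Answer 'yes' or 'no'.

E1 per-node cardinality:
  S → 6
  σ[a>=8](S) → 2
  σ[a>=5](σ[a>=8](S)) → 2
  π[w,d](σ[a>=5](σ[a>=8](S))) → 2
E2 per-node cardinality:
  S → 6
  σ[a>=5](S) → 5
  σ[a>=8](σ[a>=5](S)) → 2
  π[w,d](σ[a>=8](σ[a>=5](S))) → 2

E1 and E2 produce the same multiset:
w | d
r | 8
s | 9

yes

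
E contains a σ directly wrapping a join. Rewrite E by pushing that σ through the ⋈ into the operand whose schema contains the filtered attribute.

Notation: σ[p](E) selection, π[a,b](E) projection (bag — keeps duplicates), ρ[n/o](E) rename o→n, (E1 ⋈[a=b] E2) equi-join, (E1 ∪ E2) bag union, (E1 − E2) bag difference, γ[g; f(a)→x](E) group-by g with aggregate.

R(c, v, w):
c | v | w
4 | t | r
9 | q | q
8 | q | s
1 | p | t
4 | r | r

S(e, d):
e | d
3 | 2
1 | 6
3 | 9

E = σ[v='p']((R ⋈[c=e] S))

σ filters on v, owned by the left side.
E' = (σ[v='p'](R) ⋈[c=e] S)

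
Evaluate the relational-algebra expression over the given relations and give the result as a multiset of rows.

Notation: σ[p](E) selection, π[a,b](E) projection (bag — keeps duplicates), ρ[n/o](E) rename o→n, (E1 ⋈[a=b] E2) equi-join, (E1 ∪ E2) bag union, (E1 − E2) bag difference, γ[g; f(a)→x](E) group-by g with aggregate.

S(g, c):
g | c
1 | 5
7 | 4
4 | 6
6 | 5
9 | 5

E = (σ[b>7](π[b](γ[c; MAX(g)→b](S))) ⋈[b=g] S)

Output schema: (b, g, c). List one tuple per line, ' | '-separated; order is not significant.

Row counts bottom-up:
  S → 5
  γ[c; MAX(g)→b](S) → 3
  π[b](γ[c; MAX(g)→b](S)) → 3
  σ[b>7](π[b](γ[c; MAX(g)→b](S))) → 1
  S → 5
  (σ[b>7](π[b](γ[c; MAX(g)→b](S))) ⋈[b=g] S) → 1

== RESULT ==
b | g | c
9 | 9 | 5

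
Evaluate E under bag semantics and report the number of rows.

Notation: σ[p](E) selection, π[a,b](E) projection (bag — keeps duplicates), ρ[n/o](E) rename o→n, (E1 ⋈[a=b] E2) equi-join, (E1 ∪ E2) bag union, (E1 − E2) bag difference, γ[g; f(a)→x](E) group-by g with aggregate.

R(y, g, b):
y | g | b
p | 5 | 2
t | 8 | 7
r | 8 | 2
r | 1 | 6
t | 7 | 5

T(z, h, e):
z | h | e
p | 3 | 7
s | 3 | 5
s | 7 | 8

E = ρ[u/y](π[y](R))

Stepwise |·|:
  R → 5
  π[y](R) → 5
  ρ[u/y](π[y](R)) → 5

|E| = 5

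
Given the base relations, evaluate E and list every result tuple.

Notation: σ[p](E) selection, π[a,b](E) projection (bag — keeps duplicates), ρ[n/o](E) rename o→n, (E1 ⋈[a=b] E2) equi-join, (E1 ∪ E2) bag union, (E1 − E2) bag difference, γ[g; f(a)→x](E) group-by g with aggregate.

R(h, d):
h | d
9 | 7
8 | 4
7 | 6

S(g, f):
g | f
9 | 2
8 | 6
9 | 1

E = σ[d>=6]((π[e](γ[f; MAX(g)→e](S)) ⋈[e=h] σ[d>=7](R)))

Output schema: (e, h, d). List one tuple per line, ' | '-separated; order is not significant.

Row counts bottom-up:
  S → 3
  γ[f; MAX(g)→e](S) → 3
  π[e](γ[f; MAX(g)→e](S)) → 3
  R → 3
  σ[d>=7](R) → 1
  (π[e](γ[f; MAX(g)→e](S)) ⋈[e=h] σ[d>=7](R)) → 2
  σ[d>=6]((π[e](γ[f; MAX(g)→e](S)) ⋈[e=h] σ[d>=7](R))) → 2

== RESULT ==
e | h | d
9 | 9 | 7
9 | 9 | 7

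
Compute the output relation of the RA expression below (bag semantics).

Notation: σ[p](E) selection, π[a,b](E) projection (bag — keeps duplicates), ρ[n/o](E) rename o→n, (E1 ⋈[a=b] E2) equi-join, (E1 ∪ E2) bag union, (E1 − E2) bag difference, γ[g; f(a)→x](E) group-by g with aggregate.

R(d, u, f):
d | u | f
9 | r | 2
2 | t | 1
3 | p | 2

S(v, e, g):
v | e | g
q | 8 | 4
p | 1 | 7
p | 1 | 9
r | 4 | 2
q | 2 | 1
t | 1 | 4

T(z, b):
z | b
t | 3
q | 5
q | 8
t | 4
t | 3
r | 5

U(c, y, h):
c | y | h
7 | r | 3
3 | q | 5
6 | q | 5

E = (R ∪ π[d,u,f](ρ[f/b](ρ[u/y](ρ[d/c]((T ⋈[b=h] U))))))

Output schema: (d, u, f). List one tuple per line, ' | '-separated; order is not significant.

Subexpression sizes:
  R → 3
  T → 6
  U → 3
  (T ⋈[b=h] U) → 6
  ρ[d/c]((T ⋈[b=h] U)) → 6
  ρ[u/y](ρ[d/c]((T ⋈[b=h] U))) → 6
  ρ[f/b](ρ[u/y](ρ[d/c]((T ⋈[b=h] U)))) → 6
  π[d,u,f](ρ[f/b](ρ[u/y](ρ[d/c]((T ⋈[b=h] U))))) → 6
  (R ∪ π[d,u,f](ρ[f/b](ρ[u/y](ρ[d/c]((T ⋈[b=h] U)))))) → 9

== RESULT ==
d | u | f
2 | t | 1
3 | p | 2
3 | q | 5
3 | q | 5
6 | q | 5
6 | q | 5
7 | r | 3
7 | r | 3
9 | r | 2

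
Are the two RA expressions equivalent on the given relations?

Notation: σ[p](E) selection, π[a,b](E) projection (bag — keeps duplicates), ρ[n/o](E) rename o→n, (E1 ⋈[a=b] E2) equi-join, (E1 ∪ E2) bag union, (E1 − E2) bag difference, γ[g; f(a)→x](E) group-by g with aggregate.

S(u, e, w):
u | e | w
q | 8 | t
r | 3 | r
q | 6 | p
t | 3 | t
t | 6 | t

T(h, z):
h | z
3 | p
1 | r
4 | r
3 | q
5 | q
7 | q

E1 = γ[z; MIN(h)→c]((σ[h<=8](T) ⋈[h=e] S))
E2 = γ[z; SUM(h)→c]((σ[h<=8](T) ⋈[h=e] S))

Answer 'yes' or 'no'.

E1 per-node cardinality:
  T → 6
  σ[h<=8](T) → 6
  S → 5
  (σ[h<=8](T) ⋈[h=e] S) → 4
  γ[z; MIN(h)→c]((σ[h<=8](T) ⋈[h=e] S)) → 2
E2 per-node cardinality:
  T → 6
  σ[h<=8](T) → 6
  S → 5
  (σ[h<=8](T) ⋈[h=e] S) → 4
  γ[z; SUM(h)→c]((σ[h<=8](T) ⋈[h=e] S)) → 2

E1 result:
z | c
p | 3
q | 3
E2 result:
z | c
p | 6
q | 6
Witness: ('q', 3) appears 1× in E1 but 0× in E2.

no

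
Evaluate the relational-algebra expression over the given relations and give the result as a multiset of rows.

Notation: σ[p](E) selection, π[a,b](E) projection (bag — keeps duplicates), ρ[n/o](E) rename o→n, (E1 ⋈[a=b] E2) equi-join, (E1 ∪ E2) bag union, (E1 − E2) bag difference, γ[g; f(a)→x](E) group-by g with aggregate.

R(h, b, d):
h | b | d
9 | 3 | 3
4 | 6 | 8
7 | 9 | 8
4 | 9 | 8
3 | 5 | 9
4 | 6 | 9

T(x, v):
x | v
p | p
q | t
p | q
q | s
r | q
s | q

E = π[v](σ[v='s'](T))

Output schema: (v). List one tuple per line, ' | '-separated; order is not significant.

Subexpression sizes:
  T → 6
  σ[v='s'](T) → 1
  π[v](σ[v='s'](T)) → 1

== RESULT ==
v
s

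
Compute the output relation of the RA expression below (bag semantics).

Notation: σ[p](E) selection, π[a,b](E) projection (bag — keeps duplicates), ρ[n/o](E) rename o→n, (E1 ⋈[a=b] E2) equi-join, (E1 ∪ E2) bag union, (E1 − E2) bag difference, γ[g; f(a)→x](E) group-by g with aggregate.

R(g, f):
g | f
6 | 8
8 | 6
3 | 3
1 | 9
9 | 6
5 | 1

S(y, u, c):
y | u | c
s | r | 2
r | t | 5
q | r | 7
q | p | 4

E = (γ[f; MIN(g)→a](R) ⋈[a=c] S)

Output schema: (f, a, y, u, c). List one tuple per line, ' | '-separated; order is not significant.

Row counts bottom-up:
  R → 6
  γ[f; MIN(g)→a](R) → 5
  S → 4
  (γ[f; MIN(g)→a](R) ⋈[a=c] S) → 1

== RESULT ==
f | a | y | u | c
1 | 5 | r | t | 5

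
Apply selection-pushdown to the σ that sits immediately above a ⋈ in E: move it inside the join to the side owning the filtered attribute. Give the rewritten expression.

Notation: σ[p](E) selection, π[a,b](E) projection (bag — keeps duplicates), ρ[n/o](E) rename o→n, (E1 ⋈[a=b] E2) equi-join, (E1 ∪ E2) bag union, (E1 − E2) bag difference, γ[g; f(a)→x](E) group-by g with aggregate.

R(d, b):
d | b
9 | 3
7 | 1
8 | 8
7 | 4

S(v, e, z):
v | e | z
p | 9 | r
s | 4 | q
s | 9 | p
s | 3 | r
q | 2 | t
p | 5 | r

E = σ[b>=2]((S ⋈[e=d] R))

σ filters on b, owned by the right side.
E' = (S ⋈[e=d] σ[b>=2](R))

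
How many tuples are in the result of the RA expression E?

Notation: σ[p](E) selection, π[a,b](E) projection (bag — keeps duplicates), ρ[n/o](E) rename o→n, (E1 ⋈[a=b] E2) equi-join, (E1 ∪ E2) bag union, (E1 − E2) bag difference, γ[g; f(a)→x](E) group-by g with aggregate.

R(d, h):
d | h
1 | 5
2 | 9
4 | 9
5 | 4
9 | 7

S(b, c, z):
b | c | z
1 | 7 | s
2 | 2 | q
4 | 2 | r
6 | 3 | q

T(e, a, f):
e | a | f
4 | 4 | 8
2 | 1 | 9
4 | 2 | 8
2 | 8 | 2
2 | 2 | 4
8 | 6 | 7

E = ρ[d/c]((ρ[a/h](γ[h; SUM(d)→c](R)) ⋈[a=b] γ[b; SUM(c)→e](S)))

Stepwise |·|:
  R → 5
  γ[h; SUM(d)→c](R) → 4
  ρ[a/h](γ[h; SUM(d)→c](R)) → 4
  S → 4
  γ[b; SUM(c)→e](S) → 4
  (ρ[a/h](γ[h; SUM(d)→c](R)) ⋈[a=b] γ[b; SUM(c)→e](S)) → 1
  ρ[d/c]((ρ[a/h](γ[h; SUM(d)→c](R)) ⋈[a=b] γ[b; SUM(c)→e](S))) → 1

|E| = 1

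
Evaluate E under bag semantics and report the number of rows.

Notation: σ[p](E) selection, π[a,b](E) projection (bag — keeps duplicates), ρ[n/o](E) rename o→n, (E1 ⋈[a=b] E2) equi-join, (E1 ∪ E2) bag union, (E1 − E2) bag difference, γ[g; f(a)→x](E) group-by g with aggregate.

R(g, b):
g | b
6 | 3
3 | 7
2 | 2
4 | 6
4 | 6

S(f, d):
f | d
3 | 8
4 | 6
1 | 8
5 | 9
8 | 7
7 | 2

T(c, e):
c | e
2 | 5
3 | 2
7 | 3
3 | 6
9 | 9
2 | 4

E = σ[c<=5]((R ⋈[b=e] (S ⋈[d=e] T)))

Row counts bottom-up:
  R → 5
  S → 6
  T → 6
  (S ⋈[d=e] T) → 3
  (R ⋈[b=e] (S ⋈[d=e] T)) → 3
  σ[c<=5]((R ⋈[b=e] (S ⋈[d=e] T))) → 3

|E| = 3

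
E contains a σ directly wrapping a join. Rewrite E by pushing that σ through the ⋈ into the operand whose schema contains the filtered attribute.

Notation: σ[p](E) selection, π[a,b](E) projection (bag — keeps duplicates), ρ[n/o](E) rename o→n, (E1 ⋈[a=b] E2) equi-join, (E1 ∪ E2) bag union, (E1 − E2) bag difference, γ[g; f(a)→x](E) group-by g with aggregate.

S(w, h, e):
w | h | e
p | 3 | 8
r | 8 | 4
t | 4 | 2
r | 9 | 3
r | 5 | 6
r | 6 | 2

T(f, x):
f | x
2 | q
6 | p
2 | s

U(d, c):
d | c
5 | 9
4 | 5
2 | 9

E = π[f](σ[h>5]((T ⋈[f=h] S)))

σ filters on h, owned by the right side.
E' = π[f]((T ⋈[f=h] σ[h>5](S)))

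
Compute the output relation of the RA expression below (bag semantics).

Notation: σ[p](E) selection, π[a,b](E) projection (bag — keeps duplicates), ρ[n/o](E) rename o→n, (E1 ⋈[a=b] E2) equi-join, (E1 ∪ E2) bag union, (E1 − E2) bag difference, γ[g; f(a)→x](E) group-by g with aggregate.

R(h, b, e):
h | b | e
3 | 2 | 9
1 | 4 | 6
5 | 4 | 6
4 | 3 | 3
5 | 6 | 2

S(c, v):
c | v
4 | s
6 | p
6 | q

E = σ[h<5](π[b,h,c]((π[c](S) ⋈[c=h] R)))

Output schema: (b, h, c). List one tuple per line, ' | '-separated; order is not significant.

Stepwise |·|:
  S → 3
  π[c](S) → 3
  R → 5
  (π[c](S) ⋈[c=h] R) → 1
  π[b,h,c]((π[c](S) ⋈[c=h] R)) → 1
  σ[h<5](π[b,h,c]((π[c](S) ⋈[c=h] R))) → 1

== RESULT ==
b | h | c
3 | 4 | 4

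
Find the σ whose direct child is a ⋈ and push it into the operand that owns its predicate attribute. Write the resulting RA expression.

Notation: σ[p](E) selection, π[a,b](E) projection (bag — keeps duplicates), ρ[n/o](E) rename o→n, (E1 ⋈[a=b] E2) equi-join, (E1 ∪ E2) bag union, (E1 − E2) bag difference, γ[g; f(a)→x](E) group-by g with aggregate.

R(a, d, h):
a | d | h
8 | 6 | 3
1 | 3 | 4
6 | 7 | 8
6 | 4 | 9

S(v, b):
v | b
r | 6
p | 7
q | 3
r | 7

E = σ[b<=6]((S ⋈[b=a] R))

σ filters on b, owned by the left side.
E' = (σ[b<=6](S) ⋈[b=a] R)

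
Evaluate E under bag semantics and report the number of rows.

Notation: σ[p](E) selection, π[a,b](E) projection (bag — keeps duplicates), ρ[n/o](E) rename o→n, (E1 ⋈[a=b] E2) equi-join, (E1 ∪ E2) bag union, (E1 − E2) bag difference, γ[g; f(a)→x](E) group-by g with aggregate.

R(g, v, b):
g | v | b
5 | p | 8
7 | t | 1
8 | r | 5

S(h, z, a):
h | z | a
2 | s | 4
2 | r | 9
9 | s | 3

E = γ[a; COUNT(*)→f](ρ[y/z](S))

Stepwise |·|:
  S → 3
  ρ[y/z](S) → 3
  γ[a; COUNT(*)→f](ρ[y/z](S)) → 3

|E| = 3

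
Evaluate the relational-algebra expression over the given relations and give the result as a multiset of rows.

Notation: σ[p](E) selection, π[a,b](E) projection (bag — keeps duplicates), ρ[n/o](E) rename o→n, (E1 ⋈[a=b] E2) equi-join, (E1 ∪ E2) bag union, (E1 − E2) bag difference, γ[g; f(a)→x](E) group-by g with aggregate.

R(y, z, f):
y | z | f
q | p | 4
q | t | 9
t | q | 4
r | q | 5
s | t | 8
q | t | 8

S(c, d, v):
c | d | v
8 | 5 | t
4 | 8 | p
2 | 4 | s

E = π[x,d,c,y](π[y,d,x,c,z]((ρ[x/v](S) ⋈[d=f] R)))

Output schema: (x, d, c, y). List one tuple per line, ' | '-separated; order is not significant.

Subexpression sizes:
  S → 3
  ρ[x/v](S) → 3
  R → 6
  (ρ[x/v](S) ⋈[d=f] R) → 5
  π[y,d,x,c,z]((ρ[x/v](S) ⋈[d=f] R)) → 5
  π[x,d,c,y](π[y,d,x,c,z]((ρ[x/v](S) ⋈[d=f] R))) → 5

== RESULT ==
x | d | c | y
p | 8 | 4 | q
p | 8 | 4 | s
s | 4 | 2 | q
s | 4 | 2 | t
t | 5 | 8 | r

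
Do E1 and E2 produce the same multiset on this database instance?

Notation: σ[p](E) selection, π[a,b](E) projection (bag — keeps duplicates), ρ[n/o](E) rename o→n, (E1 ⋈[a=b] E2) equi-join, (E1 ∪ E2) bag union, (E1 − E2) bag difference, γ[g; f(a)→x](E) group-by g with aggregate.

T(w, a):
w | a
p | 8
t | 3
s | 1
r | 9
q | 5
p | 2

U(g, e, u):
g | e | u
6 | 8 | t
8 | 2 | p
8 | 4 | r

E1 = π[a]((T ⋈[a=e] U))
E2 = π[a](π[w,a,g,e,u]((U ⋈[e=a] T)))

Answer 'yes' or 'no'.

E1 stepwise |·|:
  T → 6
  U → 3
  (T ⋈[a=e] U) → 2
  π[a]((T ⋈[a=e] U)) → 2
E2 stepwise |·|:
  U → 3
  T → 6
  (U ⋈[e=a] T) → 2
  π[w,a,g,e,u]((U ⋈[e=a] T)) → 2
  π[a](π[w,a,g,e,u]((U ⋈[e=a] T))) → 2

E1 and E2 produce the same multiset:
a
2
8

yes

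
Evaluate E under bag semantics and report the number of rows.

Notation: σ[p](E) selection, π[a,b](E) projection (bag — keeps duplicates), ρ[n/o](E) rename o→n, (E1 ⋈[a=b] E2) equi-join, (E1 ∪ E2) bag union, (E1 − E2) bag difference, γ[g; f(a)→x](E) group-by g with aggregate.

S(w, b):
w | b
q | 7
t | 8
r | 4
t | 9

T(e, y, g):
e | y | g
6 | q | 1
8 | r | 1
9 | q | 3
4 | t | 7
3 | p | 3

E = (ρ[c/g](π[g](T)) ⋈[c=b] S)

Stepwise |·|:
  T → 5
  π[g](T) → 5
  ρ[c/g](π[g](T)) → 5
  S → 4
  (ρ[c/g](π[g](T)) ⋈[c=b] S) → 1

|E| = 1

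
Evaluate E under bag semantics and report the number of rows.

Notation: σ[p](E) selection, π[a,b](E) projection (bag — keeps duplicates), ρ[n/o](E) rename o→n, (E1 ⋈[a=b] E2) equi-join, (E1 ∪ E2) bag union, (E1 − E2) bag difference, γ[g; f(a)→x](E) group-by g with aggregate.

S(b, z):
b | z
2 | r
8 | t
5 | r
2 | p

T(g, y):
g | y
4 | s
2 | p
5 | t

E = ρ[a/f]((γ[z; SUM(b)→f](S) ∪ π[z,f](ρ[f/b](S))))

Stepwise |·|:
  S → 4
  γ[z; SUM(b)→f](S) → 3
  S → 4
  ρ[f/b](S) → 4
  π[z,f](ρ[f/b](S)) → 4
  (γ[z; SUM(b)→f](S) ∪ π[z,f](ρ[f/b](S))) → 7
  ρ[a/f]((γ[z; SUM(b)→f](S) ∪ π[z,f](ρ[f/b](S)))) → 7

|E| = 7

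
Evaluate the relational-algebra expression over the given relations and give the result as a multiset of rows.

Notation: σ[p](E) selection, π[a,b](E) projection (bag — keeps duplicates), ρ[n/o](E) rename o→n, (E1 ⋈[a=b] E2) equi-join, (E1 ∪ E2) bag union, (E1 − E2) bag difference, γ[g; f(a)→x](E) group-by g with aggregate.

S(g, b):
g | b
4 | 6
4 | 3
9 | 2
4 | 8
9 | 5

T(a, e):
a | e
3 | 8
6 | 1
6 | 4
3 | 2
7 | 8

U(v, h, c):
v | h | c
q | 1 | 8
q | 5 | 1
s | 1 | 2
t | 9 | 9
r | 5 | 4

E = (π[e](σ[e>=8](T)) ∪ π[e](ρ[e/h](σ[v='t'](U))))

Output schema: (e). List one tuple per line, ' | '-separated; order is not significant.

Stepwise |·|:
  T → 5
  σ[e>=8](T) → 2
  π[e](σ[e>=8](T)) → 2
  U → 5
  σ[v='t'](U) → 1
  ρ[e/h](σ[v='t'](U)) → 1
  π[e](ρ[e/h](σ[v='t'](U))) → 1
  (π[e](σ[e>=8](T)) ∪ π[e](ρ[e/h](σ[v='t'](U)))) → 3

== RESULT ==
e
8
8
9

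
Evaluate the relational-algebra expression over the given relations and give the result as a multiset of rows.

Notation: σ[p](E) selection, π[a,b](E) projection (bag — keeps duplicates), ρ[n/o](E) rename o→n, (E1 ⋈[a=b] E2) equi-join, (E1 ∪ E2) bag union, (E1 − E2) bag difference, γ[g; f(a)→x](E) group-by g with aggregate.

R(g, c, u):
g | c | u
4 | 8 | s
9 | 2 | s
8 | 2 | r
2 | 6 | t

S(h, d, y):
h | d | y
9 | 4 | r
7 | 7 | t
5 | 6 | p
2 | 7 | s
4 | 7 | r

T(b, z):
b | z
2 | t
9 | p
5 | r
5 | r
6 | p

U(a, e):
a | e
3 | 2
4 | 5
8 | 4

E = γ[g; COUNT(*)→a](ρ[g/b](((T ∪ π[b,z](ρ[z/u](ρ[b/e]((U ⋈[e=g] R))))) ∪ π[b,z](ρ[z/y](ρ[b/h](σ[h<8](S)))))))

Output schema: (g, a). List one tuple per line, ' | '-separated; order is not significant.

Stepwise |·|:
  T → 5
  U → 3
  R → 4
  (U ⋈[e=g] R) → 2
  ρ[b/e]((U ⋈[e=g] R)) → 2
  ρ[z/u](ρ[b/e]((U ⋈[e=g] R))) → 2
  π[b,z](ρ[z/u](ρ[b/e]((U ⋈[e=g] R)))) → 2
  (T ∪ π[b,z](ρ[z/u](ρ[b/e]((U ⋈[e=g] R))))) → 7
  S → 5
  σ[h<8](S) → 4
  ρ[b/h](σ[h<8](S)) → 4
  ρ[z/y](ρ[b/h](σ[h<8](S))) → 4
  π[b,z](ρ[z/y](ρ[b/h](σ[h<8](S)))) → 4
  ((T ∪ π[b,z](ρ[z/u](ρ[b/e]((U ⋈[e=g] R))))) ∪ π[b,z](ρ[z/y](ρ[b/h](σ[h<8](S))))) → 11
  ρ[g/b](((T ∪ π[b,z](ρ[z/u](ρ[b/e]((U ⋈[e=g] R))))) ∪ π[b,z](ρ[z/y](ρ[b/h](σ[h<8](S)))))) → 11
  γ[g; COUNT(*)→a](ρ[g/b](((T ∪ π[b,z](ρ[z/u](ρ[b/e]((U ⋈[e=g] R))))) ∪ π[b,z](ρ[z/y](ρ[b/h](σ[h<8](S))))))) → 6

== RESULT ==
g | a
2 | 3
4 | 2
5 | 3
6 | 1
7 | 1
9 | 1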